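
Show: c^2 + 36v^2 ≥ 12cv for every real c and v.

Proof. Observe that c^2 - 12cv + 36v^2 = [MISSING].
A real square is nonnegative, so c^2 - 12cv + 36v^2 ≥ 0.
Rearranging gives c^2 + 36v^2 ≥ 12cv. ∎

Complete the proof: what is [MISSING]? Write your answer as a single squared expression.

(c - 6v)^2

c^2 - 12cv + 36v^2 is a perfect-square trinomial: the outer terms are (c)^2 and (6v)^2, and the cross term is -2·c·6v.
So c^2 - 12cv + 36v^2 = (c - 6v)^2 ≥ 0.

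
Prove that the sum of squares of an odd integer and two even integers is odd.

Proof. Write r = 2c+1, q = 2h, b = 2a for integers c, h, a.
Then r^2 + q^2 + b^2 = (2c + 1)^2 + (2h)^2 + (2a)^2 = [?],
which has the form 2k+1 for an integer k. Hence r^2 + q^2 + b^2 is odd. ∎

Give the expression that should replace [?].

2(2a^2 + 2c^2 + 2c + 2h^2) + 1

(2c + 1)^2 + (2h)^2 + (2a)^2 = 4a^2 + 4c^2 + 4c + 4h^2 + 1
= 2(2a^2 + 2c^2 + 2c + 2h^2) + 1.
Since 2a^2 + 2c^2 + 2c + 2h^2 is an integer, the sum of squares is of the form 2k+1 for an integer k.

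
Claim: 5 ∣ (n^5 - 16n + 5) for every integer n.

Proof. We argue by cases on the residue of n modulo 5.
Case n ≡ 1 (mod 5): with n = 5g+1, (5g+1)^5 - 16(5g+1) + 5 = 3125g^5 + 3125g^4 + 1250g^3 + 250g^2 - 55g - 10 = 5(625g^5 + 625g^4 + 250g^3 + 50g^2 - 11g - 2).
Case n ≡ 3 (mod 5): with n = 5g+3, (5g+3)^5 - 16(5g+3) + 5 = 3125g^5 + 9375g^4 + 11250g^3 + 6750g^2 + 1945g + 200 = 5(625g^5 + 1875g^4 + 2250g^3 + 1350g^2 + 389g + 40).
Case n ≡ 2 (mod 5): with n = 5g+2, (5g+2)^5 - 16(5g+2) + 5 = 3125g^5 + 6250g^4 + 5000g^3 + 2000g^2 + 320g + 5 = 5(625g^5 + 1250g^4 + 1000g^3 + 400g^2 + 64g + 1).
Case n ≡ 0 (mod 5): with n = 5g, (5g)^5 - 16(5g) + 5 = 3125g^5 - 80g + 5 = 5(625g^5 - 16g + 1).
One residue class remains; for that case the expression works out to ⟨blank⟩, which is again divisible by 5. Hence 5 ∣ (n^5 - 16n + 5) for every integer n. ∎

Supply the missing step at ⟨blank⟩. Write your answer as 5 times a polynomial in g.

5(625g^5 + 2500g^4 + 4000g^3 + 3200g^2 + 1264g + 193)

The residues treated are {1, 3, 2, 0}, so the missing case is n ≡ 4 (mod 5); write n = 5g+4.
Then (5g+4)^5 - 16(5g+4) + 5 = 3125g^5 + 12500g^4 + 20000g^3 + 16000g^2 + 6320g + 965 = 5(625g^5 + 2500g^4 + 4000g^3 + 3200g^2 + 1264g + 193).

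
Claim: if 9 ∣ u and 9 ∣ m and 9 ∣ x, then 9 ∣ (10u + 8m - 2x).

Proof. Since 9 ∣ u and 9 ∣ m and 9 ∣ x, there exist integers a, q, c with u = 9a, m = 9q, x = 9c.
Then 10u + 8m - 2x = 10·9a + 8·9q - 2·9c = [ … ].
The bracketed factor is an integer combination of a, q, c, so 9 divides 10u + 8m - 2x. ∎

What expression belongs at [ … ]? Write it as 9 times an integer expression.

Each term has a factor of 9: 10·9a + 8·9q - 2·9c = 9·(10a - 2c + 8q).
Since 10a - 2c + 8q is an integer, 9 ∣ (10u + 8m - 2x).

9(10a - 2c + 8q)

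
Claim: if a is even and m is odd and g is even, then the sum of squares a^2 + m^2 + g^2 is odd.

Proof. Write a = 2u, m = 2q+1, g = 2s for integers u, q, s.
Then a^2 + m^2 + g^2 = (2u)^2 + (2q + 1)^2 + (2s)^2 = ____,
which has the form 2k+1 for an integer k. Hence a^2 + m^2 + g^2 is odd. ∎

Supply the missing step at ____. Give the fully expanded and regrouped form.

Expanding: (2u)^2 + (2q + 1)^2 + (2s)^2 = 4q^2 + 4q + 4s^2 + 4u^2 + 1.
Every term except the constant is even, so this is 2(2q^2 + 2q + 2s^2 + 2u^2) + 1,
and 2q^2 + 2q + 2s^2 + 2u^2 ∈ ℤ gives the required form.

2(2q^2 + 2q + 2s^2 + 2u^2) + 1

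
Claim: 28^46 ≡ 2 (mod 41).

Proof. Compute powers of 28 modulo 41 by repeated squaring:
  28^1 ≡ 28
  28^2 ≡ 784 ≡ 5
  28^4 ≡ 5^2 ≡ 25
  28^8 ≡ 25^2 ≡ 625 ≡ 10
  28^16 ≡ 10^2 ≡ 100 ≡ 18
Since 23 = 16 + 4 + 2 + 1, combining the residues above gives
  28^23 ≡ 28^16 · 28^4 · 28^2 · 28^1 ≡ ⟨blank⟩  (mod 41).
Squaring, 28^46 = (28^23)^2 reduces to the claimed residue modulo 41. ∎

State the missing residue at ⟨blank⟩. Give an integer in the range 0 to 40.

24

28^16 · 28^4 · 28^2 · 28^1 ≡ 18 · 25 · 5 · 28 = 63000.
63000 mod 41 = 24, so 28^23 ≡ 24 (mod 41).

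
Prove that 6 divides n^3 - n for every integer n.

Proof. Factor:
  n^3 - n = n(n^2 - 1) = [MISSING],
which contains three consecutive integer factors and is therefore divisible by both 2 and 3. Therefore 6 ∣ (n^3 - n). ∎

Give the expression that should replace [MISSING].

n(n^2 - 1) = n(n - 1)(n + 1) = (n - 1)n(n + 1).
These three factors are consecutive integers, so their product is divisible by 6.

(n - 1)n(n + 1)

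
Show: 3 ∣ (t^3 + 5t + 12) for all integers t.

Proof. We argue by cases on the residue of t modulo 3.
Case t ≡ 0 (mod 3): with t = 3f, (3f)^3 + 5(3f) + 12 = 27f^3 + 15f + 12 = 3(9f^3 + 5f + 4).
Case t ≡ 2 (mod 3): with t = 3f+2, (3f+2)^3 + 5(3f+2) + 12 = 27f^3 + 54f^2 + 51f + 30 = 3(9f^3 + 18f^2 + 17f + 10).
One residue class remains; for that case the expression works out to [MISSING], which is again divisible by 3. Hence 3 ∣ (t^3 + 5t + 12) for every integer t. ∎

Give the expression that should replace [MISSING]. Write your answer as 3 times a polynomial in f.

3(9f^3 + 9f^2 + 8f + 6)

The residues treated are {0, 2}, so the missing case is t ≡ 1 (mod 3); write t = 3f+1.
Then (3f+1)^3 + 5(3f+1) + 12 = 27f^3 + 27f^2 + 24f + 18 = 3(9f^3 + 9f^2 + 8f + 6).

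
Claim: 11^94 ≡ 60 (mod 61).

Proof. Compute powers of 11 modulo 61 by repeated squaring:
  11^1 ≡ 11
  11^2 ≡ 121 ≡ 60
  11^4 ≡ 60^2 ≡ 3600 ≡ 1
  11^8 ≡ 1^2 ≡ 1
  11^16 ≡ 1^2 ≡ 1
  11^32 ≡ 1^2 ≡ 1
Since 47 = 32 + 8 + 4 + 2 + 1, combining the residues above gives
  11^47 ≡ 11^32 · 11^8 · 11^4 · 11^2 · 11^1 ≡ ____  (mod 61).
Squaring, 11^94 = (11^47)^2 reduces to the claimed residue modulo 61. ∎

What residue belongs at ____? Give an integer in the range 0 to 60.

Multiply the listed residues: 1 · 1 · 1 · 60 · 11 = 1 → 1 → 60 → 660.
Reducing modulo 61: 660 = 10·61 + 50, so 11^47 ≡ 50.

50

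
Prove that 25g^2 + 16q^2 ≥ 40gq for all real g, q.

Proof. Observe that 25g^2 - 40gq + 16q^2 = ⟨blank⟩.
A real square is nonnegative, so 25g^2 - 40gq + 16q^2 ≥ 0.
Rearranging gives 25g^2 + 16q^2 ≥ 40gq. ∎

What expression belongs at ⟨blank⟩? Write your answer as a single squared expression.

(5g - 4q)^2

The leading and trailing coefficients are 5^2 and 4^2, and 40 = 2·5·4, so the trinomial is (5g - 4q)^2.
Hence 25g^2 - 40gq + 16q^2 ≥ 0.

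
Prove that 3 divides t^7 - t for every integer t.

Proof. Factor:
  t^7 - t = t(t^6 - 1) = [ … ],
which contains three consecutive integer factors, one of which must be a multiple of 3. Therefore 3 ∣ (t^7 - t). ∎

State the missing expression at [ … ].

(t - 1)t(t + 1)(t^4 + t^2 + 1)

t^6 - 1 = (t^2 - 1)(t^4 + t^2 + 1), and t^2 - 1 = (t-1)(t+1).
So t(t^6 - 1) = (t - 1)t(t + 1)(t^4 + t^2 + 1).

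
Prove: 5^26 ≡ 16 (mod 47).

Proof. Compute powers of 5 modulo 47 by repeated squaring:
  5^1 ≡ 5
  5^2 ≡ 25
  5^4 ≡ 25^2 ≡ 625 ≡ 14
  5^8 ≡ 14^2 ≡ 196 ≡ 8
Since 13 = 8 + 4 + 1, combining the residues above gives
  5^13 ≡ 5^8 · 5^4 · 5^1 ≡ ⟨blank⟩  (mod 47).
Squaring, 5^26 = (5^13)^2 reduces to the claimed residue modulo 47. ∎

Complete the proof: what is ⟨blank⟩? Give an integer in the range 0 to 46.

Multiply the listed residues: 8 · 14 · 5 = 112 → 560.
Reducing modulo 47: 560 = 11·47 + 43, so 5^13 ≡ 43.

43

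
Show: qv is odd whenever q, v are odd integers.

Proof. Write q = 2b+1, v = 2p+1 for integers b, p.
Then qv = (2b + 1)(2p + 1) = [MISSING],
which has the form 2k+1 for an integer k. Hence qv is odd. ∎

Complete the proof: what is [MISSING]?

Expanding: (2b + 1)(2p + 1) = 4bp + 2b + 2p + 1.
Every term except the constant is even, so this is 2(2bp + b + p) + 1,
and 2bp + b + p ∈ ℤ gives the required form.

2(2bp + b + p) + 1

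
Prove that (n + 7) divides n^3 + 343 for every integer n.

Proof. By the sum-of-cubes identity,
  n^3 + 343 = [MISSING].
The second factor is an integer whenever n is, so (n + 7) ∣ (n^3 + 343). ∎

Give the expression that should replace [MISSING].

(n + 7)(n^2 - 7n + 49)

a^3 + b^3 = (a + b)(a^2 - ab + b^2). With a = n, b = 7:
n^3 + 343 = (n + 7)(n^2 - 7n + 49).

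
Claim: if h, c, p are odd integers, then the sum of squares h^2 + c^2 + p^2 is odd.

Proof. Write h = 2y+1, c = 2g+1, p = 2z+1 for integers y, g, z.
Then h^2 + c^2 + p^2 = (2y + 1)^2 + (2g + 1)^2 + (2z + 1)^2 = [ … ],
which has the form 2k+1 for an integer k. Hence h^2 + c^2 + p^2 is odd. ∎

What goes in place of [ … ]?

2(2g^2 + 2g + 2y^2 + 2y + 2z^2 + 2z + 1) + 1

(2y + 1)^2 + (2g + 1)^2 + (2z + 1)^2 = 4g^2 + 4g + 4y^2 + 4y + 4z^2 + 4z + 3
= 2(2g^2 + 2g + 2y^2 + 2y + 2z^2 + 2z + 1) + 1.
Since 2g^2 + 2g + 2y^2 + 2y + 2z^2 + 2z + 1 is an integer, the sum of squares is of the form 2k+1 for an integer k.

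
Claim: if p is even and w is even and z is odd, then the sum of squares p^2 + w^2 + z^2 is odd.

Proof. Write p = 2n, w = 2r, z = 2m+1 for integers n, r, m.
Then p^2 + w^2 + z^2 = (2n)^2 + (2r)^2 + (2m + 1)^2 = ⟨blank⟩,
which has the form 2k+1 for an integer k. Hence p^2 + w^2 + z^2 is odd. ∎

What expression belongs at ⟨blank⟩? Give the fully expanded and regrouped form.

2(2m^2 + 2m + 2n^2 + 2r^2) + 1

Expanding: (2n)^2 + (2r)^2 + (2m + 1)^2 = 4m^2 + 4m + 4n^2 + 4r^2 + 1.
Every term except the constant is even, so this is 2(2m^2 + 2m + 2n^2 + 2r^2) + 1,
and 2m^2 + 2m + 2n^2 + 2r^2 ∈ ℤ gives the required form.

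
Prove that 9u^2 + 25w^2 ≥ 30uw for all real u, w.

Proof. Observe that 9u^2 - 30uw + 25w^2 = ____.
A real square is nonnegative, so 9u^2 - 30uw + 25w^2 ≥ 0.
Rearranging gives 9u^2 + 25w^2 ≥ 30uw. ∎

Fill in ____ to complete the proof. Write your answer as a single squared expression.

9u^2 - 30uw + 25w^2 is a perfect-square trinomial: the outer terms are (3u)^2 and (5w)^2, and the cross term is -2·3u·5w.
So 9u^2 - 30uw + 25w^2 = (3u - 5w)^2 ≥ 0.

(3u - 5w)^2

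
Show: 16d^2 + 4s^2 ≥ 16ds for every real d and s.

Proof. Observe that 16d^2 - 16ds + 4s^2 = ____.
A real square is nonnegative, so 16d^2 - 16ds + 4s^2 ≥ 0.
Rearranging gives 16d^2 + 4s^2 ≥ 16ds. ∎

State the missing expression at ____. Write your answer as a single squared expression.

The leading and trailing coefficients are 4^2 and 2^2, and 16 = 2·4·2, so the trinomial is (4d - 2s)^2.
Hence 16d^2 - 16ds + 4s^2 ≥ 0.

(4d - 2s)^2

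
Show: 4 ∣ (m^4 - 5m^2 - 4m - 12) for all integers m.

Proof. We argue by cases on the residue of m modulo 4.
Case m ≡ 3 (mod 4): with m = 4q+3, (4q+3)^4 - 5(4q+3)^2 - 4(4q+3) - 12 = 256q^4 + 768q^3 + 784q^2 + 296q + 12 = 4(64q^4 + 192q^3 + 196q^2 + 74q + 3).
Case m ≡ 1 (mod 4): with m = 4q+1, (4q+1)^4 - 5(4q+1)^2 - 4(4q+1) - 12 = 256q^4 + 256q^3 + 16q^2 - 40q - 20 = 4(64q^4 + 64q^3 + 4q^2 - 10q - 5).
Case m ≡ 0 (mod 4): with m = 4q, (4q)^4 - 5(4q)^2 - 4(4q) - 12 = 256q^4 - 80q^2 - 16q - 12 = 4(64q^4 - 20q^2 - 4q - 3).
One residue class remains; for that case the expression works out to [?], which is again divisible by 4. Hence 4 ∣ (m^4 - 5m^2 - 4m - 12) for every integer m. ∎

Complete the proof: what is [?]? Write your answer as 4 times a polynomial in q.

4(64q^4 + 128q^3 + 76q^2 + 8q - 6)

The residues treated are {3, 1, 0}, so the missing case is m ≡ 2 (mod 4); write m = 4q+2.
Then (4q+2)^4 - 5(4q+2)^2 - 4(4q+2) - 12 = 256q^4 + 512q^3 + 304q^2 + 32q - 24 = 4(64q^4 + 128q^3 + 76q^2 + 8q - 6).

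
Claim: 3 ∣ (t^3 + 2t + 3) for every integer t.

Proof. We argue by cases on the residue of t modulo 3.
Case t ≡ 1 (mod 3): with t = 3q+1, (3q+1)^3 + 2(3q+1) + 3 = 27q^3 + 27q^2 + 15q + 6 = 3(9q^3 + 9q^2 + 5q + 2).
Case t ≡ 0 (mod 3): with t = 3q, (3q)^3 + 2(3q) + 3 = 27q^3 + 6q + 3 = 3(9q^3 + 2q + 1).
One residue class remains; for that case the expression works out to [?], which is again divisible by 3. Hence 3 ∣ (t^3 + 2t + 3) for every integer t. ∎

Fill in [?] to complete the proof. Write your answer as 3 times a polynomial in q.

3(9q^3 + 18q^2 + 14q + 5)

Only t ≡ 2 (mod 3) is unaccounted for. Put t = 3q+2:
(3q+2)^3 + 2(3q+2) + 3 expands to 27q^3 + 54q^2 + 42q + 15,
and factoring out 3 leaves 3(9q^3 + 18q^2 + 14q + 5).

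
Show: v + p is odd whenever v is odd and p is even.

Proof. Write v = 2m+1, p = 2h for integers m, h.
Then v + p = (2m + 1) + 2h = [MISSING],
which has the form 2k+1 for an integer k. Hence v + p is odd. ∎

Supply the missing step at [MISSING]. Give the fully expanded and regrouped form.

Expanding: (2m + 1) + 2h = 2h + 2m + 1.
Every term except the constant is even, so this is 2(h + m) + 1,
and h + m ∈ ℤ gives the required form.

2(h + m) + 1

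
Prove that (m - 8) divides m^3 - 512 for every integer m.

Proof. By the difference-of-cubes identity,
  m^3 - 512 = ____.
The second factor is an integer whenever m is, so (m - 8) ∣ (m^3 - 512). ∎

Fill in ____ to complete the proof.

(m - 8)(m^2 + 8m + 64)

a^3 - b^3 = (a - b)(a^2 + ab + b^2). With a = m, b = 8:
m^3 - 512 = (m - 8)(m^2 + 8m + 64).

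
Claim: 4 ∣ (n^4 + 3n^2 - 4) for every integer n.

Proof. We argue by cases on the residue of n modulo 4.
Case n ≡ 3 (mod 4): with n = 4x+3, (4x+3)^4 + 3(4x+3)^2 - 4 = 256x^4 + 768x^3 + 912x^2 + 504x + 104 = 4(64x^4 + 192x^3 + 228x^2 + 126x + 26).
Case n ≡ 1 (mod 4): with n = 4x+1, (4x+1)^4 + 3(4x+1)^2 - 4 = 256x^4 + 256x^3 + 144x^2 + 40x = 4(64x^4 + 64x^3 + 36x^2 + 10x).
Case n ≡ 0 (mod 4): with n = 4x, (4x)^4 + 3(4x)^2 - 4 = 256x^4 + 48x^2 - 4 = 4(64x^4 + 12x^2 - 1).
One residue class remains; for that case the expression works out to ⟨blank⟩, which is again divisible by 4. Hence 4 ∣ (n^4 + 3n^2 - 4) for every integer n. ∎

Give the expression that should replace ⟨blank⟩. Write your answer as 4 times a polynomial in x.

4(64x^4 + 128x^3 + 108x^2 + 44x + 6)

The residues treated are {3, 1, 0}, so the missing case is n ≡ 2 (mod 4); write n = 4x+2.
Then (4x+2)^4 + 3(4x+2)^2 - 4 = 256x^4 + 512x^3 + 432x^2 + 176x + 24 = 4(64x^4 + 128x^3 + 108x^2 + 44x + 6).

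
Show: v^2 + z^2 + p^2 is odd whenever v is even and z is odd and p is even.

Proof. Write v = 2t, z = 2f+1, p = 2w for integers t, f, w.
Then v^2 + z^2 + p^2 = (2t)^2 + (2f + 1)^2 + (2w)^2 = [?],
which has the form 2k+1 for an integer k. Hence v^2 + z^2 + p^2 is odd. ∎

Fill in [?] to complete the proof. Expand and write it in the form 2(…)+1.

Expanding: (2t)^2 + (2f + 1)^2 + (2w)^2 = 4f^2 + 4f + 4t^2 + 4w^2 + 1.
Every term except the constant is even, so this is 2(2f^2 + 2f + 2t^2 + 2w^2) + 1,
and 2f^2 + 2f + 2t^2 + 2w^2 ∈ ℤ gives the required form.

2(2f^2 + 2f + 2t^2 + 2w^2) + 1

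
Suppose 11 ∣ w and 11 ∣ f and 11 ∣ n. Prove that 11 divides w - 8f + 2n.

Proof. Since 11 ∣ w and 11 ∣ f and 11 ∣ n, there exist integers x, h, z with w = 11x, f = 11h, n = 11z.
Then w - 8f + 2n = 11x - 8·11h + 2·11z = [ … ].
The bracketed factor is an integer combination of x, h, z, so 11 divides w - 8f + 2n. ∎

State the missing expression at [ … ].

11(-8h + x + 2z)

Each term has a factor of 11: 11x - 8·11h + 2·11z = 11·(-8h + x + 2z).
Since -8h + x + 2z is an integer, 11 ∣ (w - 8f + 2n).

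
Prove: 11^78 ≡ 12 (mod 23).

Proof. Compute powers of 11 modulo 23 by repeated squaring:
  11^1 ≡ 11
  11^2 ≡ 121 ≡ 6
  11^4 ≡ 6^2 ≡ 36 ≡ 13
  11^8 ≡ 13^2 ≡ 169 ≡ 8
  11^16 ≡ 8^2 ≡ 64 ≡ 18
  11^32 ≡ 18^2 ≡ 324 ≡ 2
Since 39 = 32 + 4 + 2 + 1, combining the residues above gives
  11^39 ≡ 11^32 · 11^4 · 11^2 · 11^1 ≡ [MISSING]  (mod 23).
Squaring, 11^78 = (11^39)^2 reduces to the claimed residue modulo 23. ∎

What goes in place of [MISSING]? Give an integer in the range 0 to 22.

14

Multiply the listed residues: 2 · 13 · 6 · 11 = 26 → 156 → 1716.
Reducing modulo 23: 1716 = 74·23 + 14, so 11^39 ≡ 14.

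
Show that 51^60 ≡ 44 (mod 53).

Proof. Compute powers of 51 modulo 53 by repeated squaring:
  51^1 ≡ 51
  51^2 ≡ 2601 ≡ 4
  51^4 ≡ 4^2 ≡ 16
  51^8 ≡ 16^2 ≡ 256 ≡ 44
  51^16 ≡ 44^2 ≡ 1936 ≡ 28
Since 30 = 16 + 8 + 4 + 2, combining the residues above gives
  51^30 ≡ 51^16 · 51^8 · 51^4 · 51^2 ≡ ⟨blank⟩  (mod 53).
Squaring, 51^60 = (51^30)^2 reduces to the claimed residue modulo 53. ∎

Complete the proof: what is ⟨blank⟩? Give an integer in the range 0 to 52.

37

Multiply the listed residues: 28 · 44 · 16 · 4 = 1232 → 19712 → 78848.
Reducing modulo 53: 78848 = 1487·53 + 37, so 51^30 ≡ 37.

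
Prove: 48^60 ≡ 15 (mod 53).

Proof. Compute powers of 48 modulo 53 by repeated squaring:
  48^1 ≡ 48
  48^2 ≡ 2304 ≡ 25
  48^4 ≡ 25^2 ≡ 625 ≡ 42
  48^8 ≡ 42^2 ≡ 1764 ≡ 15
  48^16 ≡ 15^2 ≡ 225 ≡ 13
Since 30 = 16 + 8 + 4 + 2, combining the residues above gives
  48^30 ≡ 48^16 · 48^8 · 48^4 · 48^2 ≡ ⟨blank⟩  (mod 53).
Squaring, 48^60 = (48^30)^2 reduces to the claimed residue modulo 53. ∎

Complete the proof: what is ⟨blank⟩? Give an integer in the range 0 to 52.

Multiply the listed residues: 13 · 15 · 42 · 25 = 195 → 8190 → 204750.
Reducing modulo 53: 204750 = 3863·53 + 11, so 48^30 ≡ 11.

11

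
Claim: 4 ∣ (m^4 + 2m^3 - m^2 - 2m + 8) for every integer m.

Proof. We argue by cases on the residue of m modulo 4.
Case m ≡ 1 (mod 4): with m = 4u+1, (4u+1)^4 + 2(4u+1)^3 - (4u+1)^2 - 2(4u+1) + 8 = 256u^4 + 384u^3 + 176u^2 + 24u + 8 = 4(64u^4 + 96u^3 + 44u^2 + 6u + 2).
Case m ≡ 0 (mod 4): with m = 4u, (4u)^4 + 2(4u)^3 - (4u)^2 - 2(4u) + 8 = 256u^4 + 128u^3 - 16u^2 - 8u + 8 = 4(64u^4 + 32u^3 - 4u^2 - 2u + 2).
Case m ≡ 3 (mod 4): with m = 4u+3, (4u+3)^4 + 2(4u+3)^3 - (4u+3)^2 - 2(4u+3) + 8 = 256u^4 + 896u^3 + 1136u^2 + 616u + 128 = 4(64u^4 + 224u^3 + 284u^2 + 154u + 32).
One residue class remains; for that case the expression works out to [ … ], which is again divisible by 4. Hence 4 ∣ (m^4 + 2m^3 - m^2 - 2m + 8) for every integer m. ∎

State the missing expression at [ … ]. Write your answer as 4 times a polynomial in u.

Only m ≡ 2 (mod 4) is unaccounted for. Put m = 4u+2:
(4u+2)^4 + 2(4u+2)^3 - (4u+2)^2 - 2(4u+2) + 8 expands to 256u^4 + 640u^3 + 560u^2 + 200u + 32,
and factoring out 4 leaves 4(64u^4 + 160u^3 + 140u^2 + 50u + 8).

4(64u^4 + 160u^3 + 140u^2 + 50u + 8)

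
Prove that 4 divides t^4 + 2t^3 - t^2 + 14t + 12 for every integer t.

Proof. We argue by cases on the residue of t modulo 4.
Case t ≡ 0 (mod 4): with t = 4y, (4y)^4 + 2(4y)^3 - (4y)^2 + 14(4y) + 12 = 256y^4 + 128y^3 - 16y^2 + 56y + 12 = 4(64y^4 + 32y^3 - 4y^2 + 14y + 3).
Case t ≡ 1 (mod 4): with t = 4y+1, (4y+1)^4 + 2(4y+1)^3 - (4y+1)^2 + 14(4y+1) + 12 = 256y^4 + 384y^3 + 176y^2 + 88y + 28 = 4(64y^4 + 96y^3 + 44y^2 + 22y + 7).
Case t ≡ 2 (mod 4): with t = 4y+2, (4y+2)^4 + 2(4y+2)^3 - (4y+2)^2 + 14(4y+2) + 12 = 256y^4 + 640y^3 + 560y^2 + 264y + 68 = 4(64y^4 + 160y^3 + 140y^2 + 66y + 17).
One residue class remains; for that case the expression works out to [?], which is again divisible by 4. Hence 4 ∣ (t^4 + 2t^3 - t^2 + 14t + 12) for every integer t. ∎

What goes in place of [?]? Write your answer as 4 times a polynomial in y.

The residues treated are {0, 1, 2}, so the missing case is t ≡ 3 (mod 4); write t = 4y+3.
Then (4y+3)^4 + 2(4y+3)^3 - (4y+3)^2 + 14(4y+3) + 12 = 256y^4 + 896y^3 + 1136y^2 + 680y + 180 = 4(64y^4 + 224y^3 + 284y^2 + 170y + 45).

4(64y^4 + 224y^3 + 284y^2 + 170y + 45)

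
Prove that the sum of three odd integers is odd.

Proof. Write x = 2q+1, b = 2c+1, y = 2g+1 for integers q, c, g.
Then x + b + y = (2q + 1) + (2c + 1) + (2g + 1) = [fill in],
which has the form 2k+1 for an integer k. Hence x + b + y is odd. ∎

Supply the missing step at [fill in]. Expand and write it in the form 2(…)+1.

2(c + g + q + 1) + 1

(2q + 1) + (2c + 1) + (2g + 1) = 2c + 2g + 2q + 3
= 2(c + g + q + 1) + 1.
Since c + g + q + 1 is an integer, the sum is of the form 2k+1 for an integer k.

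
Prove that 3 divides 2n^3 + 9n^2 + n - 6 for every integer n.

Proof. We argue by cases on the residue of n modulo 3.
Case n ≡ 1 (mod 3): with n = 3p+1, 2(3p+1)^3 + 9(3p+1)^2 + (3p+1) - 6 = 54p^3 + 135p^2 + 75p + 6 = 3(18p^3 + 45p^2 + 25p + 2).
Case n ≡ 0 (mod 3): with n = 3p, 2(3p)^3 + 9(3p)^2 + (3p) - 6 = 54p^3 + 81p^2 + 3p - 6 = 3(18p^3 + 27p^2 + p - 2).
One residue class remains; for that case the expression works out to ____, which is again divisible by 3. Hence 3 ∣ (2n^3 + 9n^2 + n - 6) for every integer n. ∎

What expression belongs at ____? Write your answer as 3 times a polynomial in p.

3(18p^3 + 63p^2 + 61p + 16)

The residues treated are {1, 0}, so the missing case is n ≡ 2 (mod 3); write n = 3p+2.
Then 2(3p+2)^3 + 9(3p+2)^2 + (3p+2) - 6 = 54p^3 + 189p^2 + 183p + 48 = 3(18p^3 + 63p^2 + 61p + 16).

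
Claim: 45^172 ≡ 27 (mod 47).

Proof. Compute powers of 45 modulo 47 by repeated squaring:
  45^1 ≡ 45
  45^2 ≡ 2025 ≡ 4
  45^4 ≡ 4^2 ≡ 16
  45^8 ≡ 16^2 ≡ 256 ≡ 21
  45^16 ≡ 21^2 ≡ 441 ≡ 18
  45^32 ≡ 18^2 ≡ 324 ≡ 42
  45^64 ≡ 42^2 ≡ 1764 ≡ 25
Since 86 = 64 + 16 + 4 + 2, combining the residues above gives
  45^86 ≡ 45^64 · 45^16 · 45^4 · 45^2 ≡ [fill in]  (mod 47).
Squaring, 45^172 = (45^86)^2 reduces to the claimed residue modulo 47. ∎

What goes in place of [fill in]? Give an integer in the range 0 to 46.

36

Multiply the listed residues: 25 · 18 · 16 · 4 = 450 → 7200 → 28800.
Reducing modulo 47: 28800 = 612·47 + 36, so 45^86 ≡ 36.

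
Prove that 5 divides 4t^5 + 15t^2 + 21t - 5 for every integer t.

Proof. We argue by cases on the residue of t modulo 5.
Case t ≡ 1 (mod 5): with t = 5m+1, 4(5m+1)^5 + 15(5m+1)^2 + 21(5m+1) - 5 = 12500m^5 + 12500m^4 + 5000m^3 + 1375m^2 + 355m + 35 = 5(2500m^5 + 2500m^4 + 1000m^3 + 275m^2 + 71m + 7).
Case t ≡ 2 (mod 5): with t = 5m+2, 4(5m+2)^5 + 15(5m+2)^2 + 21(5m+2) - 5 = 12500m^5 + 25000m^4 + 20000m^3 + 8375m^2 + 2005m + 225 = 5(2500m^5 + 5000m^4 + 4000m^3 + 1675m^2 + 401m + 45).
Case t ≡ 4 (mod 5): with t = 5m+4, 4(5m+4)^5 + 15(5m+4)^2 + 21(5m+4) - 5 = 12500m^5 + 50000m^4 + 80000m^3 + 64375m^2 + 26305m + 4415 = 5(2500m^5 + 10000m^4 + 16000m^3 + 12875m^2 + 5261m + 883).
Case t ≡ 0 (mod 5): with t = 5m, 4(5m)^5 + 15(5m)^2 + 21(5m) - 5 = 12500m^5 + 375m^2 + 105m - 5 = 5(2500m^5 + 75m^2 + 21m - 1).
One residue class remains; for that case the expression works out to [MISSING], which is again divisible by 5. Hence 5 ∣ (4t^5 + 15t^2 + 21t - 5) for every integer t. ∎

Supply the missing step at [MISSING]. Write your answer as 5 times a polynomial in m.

5(2500m^5 + 7500m^4 + 9000m^3 + 5475m^2 + 1731m + 233)

Only t ≡ 3 (mod 5) is unaccounted for. Put t = 5m+3:
4(5m+3)^5 + 15(5m+3)^2 + 21(5m+3) - 5 expands to 12500m^5 + 37500m^4 + 45000m^3 + 27375m^2 + 8655m + 1165,
and factoring out 5 leaves 5(2500m^5 + 7500m^4 + 9000m^3 + 5475m^2 + 1731m + 233).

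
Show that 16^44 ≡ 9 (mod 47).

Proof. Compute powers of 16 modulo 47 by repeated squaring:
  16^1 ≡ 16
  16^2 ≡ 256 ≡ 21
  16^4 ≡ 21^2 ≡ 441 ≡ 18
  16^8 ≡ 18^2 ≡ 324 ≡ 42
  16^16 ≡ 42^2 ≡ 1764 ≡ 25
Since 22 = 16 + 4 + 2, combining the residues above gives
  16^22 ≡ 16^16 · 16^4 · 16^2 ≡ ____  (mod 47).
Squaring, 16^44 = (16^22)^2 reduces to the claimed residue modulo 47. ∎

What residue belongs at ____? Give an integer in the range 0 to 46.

3

16^16 · 16^4 · 16^2 ≡ 25 · 18 · 21 = 9450.
9450 mod 47 = 3, so 16^22 ≡ 3 (mod 47).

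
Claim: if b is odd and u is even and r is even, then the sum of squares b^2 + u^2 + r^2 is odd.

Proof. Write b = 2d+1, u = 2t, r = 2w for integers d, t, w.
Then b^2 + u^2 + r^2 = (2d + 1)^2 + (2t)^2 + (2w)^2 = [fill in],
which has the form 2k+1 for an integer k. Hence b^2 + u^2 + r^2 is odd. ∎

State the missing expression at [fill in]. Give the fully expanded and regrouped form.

2(2d^2 + 2d + 2t^2 + 2w^2) + 1

(2d + 1)^2 + (2t)^2 + (2w)^2 = 4d^2 + 4d + 4t^2 + 4w^2 + 1
= 2(2d^2 + 2d + 2t^2 + 2w^2) + 1.
Since 2d^2 + 2d + 2t^2 + 2w^2 is an integer, the sum of squares is of the form 2k+1 for an integer k.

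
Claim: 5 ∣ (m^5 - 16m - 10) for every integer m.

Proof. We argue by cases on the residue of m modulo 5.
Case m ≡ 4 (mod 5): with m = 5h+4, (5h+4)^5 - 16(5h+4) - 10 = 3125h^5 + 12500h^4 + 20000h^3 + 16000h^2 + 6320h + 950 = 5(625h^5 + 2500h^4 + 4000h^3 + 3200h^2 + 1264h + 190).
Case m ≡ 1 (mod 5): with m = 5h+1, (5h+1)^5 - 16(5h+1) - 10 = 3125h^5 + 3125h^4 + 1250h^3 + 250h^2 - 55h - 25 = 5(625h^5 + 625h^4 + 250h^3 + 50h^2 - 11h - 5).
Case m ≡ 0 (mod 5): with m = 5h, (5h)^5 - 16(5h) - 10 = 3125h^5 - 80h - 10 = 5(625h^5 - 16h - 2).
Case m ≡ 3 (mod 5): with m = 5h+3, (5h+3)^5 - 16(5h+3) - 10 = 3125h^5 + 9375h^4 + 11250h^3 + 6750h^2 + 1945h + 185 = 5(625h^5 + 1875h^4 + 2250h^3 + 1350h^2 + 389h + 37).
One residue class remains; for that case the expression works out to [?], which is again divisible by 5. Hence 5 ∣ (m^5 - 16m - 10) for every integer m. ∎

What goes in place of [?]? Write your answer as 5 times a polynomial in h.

5(625h^5 + 1250h^4 + 1000h^3 + 400h^2 + 64h - 2)

The residues treated are {4, 1, 0, 3}, so the missing case is m ≡ 2 (mod 5); write m = 5h+2.
Then (5h+2)^5 - 16(5h+2) - 10 = 3125h^5 + 6250h^4 + 5000h^3 + 2000h^2 + 320h - 10 = 5(625h^5 + 1250h^4 + 1000h^3 + 400h^2 + 64h - 2).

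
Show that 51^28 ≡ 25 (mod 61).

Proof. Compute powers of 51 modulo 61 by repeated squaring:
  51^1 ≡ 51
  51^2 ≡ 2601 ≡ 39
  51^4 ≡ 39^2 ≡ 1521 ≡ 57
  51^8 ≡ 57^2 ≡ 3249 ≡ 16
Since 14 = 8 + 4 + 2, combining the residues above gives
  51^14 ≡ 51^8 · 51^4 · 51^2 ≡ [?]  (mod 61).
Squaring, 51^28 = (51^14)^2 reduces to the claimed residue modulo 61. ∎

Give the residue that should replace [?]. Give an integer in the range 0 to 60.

Multiply the listed residues: 16 · 57 · 39 = 912 → 35568.
Reducing modulo 61: 35568 = 583·61 + 5, so 51^14 ≡ 5.

5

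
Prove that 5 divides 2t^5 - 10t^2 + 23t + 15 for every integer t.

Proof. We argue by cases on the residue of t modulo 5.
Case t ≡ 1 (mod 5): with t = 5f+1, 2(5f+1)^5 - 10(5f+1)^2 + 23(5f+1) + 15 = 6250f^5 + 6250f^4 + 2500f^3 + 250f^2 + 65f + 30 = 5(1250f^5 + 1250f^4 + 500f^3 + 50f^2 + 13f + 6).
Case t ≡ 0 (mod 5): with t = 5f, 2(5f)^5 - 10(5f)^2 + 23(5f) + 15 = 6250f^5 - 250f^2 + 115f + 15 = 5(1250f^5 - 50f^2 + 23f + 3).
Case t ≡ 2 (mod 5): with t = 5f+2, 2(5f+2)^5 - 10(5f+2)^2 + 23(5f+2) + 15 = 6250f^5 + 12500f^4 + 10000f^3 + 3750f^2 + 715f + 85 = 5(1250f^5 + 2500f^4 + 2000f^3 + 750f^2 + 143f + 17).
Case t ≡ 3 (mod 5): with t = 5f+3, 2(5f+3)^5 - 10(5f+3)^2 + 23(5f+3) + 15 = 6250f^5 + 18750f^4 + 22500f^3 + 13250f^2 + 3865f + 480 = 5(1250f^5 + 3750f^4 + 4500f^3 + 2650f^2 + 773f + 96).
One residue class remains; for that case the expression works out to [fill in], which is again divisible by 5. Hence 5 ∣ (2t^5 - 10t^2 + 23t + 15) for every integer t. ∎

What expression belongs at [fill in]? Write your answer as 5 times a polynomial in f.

The residues treated are {1, 0, 2, 3}, so the missing case is t ≡ 4 (mod 5); write t = 5f+4.
Then 2(5f+4)^5 - 10(5f+4)^2 + 23(5f+4) + 15 = 6250f^5 + 25000f^4 + 40000f^3 + 31750f^2 + 12515f + 1995 = 5(1250f^5 + 5000f^4 + 8000f^3 + 6350f^2 + 2503f + 399).

5(1250f^5 + 5000f^4 + 8000f^3 + 6350f^2 + 2503f + 399)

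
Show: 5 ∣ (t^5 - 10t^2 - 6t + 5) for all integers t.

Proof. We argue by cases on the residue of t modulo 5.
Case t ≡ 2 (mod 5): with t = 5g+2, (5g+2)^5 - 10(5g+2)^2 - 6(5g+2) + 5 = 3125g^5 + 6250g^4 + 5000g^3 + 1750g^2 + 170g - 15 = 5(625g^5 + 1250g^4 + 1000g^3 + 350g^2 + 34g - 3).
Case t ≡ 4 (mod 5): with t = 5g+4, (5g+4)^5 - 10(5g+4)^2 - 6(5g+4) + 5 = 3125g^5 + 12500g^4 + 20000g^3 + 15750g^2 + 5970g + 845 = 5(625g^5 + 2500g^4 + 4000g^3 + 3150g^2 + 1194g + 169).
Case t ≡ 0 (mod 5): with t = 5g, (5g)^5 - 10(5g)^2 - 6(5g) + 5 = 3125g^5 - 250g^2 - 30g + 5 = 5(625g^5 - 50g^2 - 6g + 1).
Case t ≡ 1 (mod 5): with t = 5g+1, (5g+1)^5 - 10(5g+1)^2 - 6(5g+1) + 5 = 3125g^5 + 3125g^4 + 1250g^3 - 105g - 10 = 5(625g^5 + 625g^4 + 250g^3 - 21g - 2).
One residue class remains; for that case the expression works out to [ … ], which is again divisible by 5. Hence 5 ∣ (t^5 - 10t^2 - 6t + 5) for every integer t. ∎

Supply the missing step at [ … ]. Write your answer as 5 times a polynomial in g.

Only t ≡ 3 (mod 5) is unaccounted for. Put t = 5g+3:
(5g+3)^5 - 10(5g+3)^2 - 6(5g+3) + 5 expands to 3125g^5 + 9375g^4 + 11250g^3 + 6500g^2 + 1695g + 140,
and factoring out 5 leaves 5(625g^5 + 1875g^4 + 2250g^3 + 1300g^2 + 339g + 28).

5(625g^5 + 1875g^4 + 2250g^3 + 1300g^2 + 339g + 28)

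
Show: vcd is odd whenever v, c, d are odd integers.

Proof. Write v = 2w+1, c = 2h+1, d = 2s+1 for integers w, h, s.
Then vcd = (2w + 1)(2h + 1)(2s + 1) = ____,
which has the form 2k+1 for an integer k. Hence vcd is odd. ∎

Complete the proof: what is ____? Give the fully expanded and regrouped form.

(2w + 1)(2h + 1)(2s + 1) = 8hsw + 4hs + 4hw + 2h + 4sw + 2s + 2w + 1
= 2(4hsw + 2hs + 2hw + h + 2sw + s + w) + 1.
Since 4hsw + 2hs + 2hw + h + 2sw + s + w is an integer, the product is of the form 2k+1 for an integer k.

2(4hsw + 2hs + 2hw + h + 2sw + s + w) + 1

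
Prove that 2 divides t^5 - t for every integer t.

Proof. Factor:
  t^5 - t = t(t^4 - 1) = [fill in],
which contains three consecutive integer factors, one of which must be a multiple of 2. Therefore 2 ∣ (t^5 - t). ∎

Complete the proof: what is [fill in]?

(t - 1)t(t + 1)(t^2 + 1)

t^4 - 1 = (t^2 - 1)(t^2 + 1), and t^2 - 1 = (t-1)(t+1).
So t(t^4 - 1) = (t - 1)t(t + 1)(t^2 + 1).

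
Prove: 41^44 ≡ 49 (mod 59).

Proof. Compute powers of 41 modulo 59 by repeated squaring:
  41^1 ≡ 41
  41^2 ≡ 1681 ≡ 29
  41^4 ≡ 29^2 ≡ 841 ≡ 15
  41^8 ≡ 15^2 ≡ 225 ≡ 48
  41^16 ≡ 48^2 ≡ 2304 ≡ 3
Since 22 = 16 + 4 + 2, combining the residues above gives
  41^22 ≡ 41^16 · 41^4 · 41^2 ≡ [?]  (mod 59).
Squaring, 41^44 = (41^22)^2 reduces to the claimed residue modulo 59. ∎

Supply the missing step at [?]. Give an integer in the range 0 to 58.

7

41^16 · 41^4 · 41^2 ≡ 3 · 15 · 29 = 1305.
1305 mod 59 = 7, so 41^22 ≡ 7 (mod 59).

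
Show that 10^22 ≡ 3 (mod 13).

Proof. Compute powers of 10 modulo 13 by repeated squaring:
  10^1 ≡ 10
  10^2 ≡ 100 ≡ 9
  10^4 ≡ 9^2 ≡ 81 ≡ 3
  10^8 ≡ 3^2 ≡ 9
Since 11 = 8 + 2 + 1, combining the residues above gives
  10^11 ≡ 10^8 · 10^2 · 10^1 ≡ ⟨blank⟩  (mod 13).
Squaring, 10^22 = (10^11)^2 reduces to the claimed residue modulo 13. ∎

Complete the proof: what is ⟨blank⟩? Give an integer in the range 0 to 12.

Multiply the listed residues: 9 · 9 · 10 = 81 → 810.
Reducing modulo 13: 810 = 62·13 + 4, so 10^11 ≡ 4.

4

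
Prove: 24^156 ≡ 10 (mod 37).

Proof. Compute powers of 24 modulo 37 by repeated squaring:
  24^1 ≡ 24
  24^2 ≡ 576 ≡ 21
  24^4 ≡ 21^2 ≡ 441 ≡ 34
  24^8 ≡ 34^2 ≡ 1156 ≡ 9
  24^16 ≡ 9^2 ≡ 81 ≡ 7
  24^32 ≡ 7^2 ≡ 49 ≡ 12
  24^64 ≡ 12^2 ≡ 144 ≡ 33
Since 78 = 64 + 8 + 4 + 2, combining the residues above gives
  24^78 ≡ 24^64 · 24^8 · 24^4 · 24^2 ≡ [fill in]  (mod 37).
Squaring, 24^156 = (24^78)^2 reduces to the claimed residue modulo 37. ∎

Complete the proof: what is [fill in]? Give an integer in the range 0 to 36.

24^64 · 24^8 · 24^4 · 24^2 ≡ 33 · 9 · 34 · 21 = 212058.
212058 mod 37 = 11, so 24^78 ≡ 11 (mod 37).

11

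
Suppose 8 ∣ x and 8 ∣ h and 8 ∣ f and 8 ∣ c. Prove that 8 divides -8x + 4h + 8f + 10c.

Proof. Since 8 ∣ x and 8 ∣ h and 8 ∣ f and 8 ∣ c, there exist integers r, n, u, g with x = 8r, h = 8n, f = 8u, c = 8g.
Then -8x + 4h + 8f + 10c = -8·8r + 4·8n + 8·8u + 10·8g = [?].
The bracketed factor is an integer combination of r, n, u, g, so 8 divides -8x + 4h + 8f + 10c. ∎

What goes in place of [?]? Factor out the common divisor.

8(10g + 4n - 8r + 8u)

Each term has a factor of 8: -8·8r + 4·8n + 8·8u + 10·8g = 8·(10g + 4n - 8r + 8u).
Since 10g + 4n - 8r + 8u is an integer, 8 ∣ (-8x + 4h + 8f + 10c).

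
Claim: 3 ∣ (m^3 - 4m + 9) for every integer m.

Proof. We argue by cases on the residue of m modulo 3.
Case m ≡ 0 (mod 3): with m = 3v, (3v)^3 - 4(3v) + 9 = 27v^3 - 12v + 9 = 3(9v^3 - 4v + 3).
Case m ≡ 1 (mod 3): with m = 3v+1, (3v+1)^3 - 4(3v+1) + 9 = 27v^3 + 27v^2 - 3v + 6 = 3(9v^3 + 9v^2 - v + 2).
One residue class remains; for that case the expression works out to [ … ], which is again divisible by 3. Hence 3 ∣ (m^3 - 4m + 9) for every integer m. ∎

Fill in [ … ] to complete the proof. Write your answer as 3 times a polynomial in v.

3(9v^3 + 18v^2 + 8v + 3)

The residues treated are {0, 1}, so the missing case is m ≡ 2 (mod 3); write m = 3v+2.
Then (3v+2)^3 - 4(3v+2) + 9 = 27v^3 + 54v^2 + 24v + 9 = 3(9v^3 + 18v^2 + 8v + 3).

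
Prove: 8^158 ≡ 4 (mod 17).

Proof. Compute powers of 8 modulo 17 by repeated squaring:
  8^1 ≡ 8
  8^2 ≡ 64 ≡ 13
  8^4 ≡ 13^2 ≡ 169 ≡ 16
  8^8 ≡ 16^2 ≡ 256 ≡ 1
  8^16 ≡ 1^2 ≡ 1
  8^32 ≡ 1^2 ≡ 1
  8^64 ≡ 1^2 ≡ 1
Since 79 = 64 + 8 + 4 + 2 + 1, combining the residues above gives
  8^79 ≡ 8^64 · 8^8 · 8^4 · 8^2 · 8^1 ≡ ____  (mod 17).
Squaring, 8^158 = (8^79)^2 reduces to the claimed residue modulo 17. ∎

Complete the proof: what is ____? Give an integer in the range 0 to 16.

15

Multiply the listed residues: 1 · 1 · 16 · 13 · 8 = 1 → 16 → 208 → 1664.
Reducing modulo 17: 1664 = 97·17 + 15, so 8^79 ≡ 15.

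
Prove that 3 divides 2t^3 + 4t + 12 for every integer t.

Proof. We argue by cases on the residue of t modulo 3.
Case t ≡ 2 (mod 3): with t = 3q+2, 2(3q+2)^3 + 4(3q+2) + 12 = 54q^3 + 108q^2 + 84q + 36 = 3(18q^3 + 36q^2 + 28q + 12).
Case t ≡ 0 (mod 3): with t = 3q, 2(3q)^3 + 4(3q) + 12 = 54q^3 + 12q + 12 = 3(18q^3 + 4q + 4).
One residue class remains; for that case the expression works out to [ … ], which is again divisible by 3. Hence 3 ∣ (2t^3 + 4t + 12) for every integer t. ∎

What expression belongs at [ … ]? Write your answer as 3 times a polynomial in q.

3(18q^3 + 18q^2 + 10q + 6)

The residues treated are {2, 0}, so the missing case is t ≡ 1 (mod 3); write t = 3q+1.
Then 2(3q+1)^3 + 4(3q+1) + 12 = 54q^3 + 54q^2 + 30q + 18 = 3(18q^3 + 18q^2 + 10q + 6).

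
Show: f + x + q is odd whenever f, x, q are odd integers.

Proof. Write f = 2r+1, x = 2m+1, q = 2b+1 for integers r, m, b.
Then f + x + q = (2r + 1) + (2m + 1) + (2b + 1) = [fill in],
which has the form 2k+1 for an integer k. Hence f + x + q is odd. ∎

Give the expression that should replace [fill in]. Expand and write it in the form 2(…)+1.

2(b + m + r + 1) + 1

Expanding: (2r + 1) + (2m + 1) + (2b + 1) = 2b + 2m + 2r + 3.
Every term except the constant is even, so this is 2(b + m + r + 1) + 1,
and b + m + r + 1 ∈ ℤ gives the required form.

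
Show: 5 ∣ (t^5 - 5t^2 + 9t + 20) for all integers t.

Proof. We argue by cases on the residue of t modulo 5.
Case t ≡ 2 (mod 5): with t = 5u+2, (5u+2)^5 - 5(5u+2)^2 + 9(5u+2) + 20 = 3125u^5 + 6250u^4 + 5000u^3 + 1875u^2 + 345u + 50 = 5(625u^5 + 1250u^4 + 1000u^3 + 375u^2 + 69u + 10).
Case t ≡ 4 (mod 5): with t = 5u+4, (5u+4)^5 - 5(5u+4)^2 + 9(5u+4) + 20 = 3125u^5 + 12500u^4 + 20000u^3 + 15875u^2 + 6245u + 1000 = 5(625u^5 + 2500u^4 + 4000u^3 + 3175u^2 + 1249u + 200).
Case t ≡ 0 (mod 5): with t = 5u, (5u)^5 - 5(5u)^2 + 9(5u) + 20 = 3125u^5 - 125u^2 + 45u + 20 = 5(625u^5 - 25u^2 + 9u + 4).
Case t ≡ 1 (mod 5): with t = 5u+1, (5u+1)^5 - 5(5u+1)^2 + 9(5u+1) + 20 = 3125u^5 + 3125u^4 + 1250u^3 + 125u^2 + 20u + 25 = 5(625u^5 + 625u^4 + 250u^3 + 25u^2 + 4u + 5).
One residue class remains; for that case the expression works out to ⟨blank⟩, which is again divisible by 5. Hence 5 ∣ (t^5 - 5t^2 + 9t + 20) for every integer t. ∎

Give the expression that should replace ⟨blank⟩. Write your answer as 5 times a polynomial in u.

5(625u^5 + 1875u^4 + 2250u^3 + 1325u^2 + 384u + 49)

Only t ≡ 3 (mod 5) is unaccounted for. Put t = 5u+3:
(5u+3)^5 - 5(5u+3)^2 + 9(5u+3) + 20 expands to 3125u^5 + 9375u^4 + 11250u^3 + 6625u^2 + 1920u + 245,
and factoring out 5 leaves 5(625u^5 + 1875u^4 + 2250u^3 + 1325u^2 + 384u + 49).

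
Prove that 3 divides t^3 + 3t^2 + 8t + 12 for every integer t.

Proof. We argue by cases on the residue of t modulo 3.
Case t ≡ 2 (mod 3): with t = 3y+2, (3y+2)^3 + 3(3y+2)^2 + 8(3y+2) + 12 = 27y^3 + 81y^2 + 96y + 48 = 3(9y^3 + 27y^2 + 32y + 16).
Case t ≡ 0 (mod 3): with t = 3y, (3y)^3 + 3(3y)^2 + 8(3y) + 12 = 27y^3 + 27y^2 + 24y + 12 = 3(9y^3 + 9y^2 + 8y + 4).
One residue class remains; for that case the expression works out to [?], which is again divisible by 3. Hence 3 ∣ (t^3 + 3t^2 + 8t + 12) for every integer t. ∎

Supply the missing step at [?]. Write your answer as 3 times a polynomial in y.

3(9y^3 + 18y^2 + 17y + 8)

Only t ≡ 1 (mod 3) is unaccounted for. Put t = 3y+1:
(3y+1)^3 + 3(3y+1)^2 + 8(3y+1) + 12 expands to 27y^3 + 54y^2 + 51y + 24,
and factoring out 3 leaves 3(9y^3 + 18y^2 + 17y + 8).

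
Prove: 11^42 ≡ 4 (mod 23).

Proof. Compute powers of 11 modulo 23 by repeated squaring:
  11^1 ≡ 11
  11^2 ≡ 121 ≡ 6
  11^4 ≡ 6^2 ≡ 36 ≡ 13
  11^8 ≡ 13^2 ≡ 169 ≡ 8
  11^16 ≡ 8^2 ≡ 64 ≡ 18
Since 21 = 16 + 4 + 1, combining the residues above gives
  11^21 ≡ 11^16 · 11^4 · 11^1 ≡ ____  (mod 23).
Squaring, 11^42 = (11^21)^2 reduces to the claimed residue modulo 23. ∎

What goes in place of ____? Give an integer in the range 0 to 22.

21

Multiply the listed residues: 18 · 13 · 11 = 234 → 2574.
Reducing modulo 23: 2574 = 111·23 + 21, so 11^21 ≡ 21.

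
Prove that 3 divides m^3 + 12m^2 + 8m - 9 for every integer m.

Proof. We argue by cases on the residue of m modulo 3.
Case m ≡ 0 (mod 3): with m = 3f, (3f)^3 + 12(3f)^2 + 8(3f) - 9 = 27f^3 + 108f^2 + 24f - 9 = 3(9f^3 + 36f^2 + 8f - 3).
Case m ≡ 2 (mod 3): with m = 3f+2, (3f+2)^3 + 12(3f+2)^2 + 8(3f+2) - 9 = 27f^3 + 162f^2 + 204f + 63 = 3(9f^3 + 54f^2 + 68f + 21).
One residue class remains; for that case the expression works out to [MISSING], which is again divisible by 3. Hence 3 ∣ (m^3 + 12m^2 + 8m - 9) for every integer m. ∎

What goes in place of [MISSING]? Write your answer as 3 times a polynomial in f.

Only m ≡ 1 (mod 3) is unaccounted for. Put m = 3f+1:
(3f+1)^3 + 12(3f+1)^2 + 8(3f+1) - 9 expands to 27f^3 + 135f^2 + 105f + 12,
and factoring out 3 leaves 3(9f^3 + 45f^2 + 35f + 4).

3(9f^3 + 45f^2 + 35f + 4)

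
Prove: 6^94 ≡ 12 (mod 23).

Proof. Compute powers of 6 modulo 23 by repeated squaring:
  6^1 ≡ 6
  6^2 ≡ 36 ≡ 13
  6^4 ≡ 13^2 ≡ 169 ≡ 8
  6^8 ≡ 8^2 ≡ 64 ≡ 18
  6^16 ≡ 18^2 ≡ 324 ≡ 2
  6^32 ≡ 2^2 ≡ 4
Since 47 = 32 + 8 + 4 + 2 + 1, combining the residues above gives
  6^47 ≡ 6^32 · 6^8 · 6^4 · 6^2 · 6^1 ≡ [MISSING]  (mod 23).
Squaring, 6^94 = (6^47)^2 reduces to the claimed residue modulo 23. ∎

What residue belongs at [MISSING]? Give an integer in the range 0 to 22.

9

6^32 · 6^8 · 6^4 · 6^2 · 6^1 ≡ 4 · 18 · 8 · 13 · 6 = 44928.
44928 mod 23 = 9, so 6^47 ≡ 9 (mod 23).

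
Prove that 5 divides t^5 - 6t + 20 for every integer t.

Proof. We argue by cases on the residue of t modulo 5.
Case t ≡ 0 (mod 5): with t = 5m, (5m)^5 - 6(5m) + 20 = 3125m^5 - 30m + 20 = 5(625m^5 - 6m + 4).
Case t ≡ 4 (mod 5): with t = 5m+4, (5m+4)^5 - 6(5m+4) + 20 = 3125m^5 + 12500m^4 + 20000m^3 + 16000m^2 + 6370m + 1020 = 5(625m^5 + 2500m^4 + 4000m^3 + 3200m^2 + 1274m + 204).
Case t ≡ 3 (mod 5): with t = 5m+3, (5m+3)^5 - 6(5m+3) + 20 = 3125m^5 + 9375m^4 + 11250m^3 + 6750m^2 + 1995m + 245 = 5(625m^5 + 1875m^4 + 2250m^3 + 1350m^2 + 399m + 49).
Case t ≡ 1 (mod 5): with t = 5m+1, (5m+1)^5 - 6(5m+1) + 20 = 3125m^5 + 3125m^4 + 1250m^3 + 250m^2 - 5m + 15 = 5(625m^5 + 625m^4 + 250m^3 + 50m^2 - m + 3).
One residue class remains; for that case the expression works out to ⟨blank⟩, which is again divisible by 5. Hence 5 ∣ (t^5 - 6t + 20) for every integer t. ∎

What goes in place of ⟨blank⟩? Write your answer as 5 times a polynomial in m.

The residues treated are {0, 4, 3, 1}, so the missing case is t ≡ 2 (mod 5); write t = 5m+2.
Then (5m+2)^5 - 6(5m+2) + 20 = 3125m^5 + 6250m^4 + 5000m^3 + 2000m^2 + 370m + 40 = 5(625m^5 + 1250m^4 + 1000m^3 + 400m^2 + 74m + 8).

5(625m^5 + 1250m^4 + 1000m^3 + 400m^2 + 74m + 8)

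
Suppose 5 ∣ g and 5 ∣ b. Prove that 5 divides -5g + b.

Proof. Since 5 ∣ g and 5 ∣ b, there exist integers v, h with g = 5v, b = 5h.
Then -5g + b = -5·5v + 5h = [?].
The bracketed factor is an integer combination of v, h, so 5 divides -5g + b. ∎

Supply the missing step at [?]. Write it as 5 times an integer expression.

5(h - 5v)

Pull the common 5 out of every term: -5·5v + 5h = 5(h - 5v).
h - 5v is an integer, which exhibits the divisibility.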